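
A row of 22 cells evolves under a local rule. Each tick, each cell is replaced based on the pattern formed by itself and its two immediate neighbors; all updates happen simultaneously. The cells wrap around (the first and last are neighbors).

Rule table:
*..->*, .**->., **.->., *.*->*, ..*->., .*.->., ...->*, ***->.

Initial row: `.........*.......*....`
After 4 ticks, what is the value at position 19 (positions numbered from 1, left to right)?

********..******..****
........*.......*.....
*******..******..*****
.......*.......*......
position 19 holds .

.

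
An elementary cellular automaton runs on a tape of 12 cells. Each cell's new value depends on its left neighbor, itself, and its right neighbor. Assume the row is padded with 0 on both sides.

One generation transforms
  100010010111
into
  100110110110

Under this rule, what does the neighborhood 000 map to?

0

At position 2 the neighborhood is 000; the next row has 0 there.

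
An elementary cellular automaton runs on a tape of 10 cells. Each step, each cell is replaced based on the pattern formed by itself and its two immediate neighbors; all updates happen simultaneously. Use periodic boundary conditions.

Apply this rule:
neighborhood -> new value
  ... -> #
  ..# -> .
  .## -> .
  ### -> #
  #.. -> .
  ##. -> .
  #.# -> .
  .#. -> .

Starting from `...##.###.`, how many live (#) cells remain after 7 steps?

6

##.....#..
...###....
##..#..###
#.......##
..#####..#
...###....  (repeats step 2; period 4)
step 7: ##..#..###
count of #: 6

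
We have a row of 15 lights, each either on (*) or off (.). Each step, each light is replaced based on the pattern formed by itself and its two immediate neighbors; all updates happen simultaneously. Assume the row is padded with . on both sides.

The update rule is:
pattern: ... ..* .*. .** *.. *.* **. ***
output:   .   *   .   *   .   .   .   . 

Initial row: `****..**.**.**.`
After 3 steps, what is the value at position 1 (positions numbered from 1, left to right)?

step 1: *....**..*..*..
step 2: ....**..*..*...
step 3: ...**..*..*....
position 1 holds .

.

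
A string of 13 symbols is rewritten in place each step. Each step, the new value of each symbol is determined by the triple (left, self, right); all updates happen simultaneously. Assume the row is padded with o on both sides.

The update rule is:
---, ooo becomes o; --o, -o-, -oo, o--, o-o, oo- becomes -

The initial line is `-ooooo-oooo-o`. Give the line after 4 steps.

step 1: --ooo---oo---
step 2: ---o--o----o-
step 3: -o------oo---
step 4: ---oooo----o-

---oooo----o-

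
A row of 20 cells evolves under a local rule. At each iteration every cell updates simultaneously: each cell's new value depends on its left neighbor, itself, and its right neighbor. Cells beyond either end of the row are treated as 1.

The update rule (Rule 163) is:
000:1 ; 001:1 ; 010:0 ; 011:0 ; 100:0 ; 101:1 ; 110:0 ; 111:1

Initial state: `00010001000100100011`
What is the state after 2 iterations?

10001000100010010010

01100110011001001101
10001000100010010010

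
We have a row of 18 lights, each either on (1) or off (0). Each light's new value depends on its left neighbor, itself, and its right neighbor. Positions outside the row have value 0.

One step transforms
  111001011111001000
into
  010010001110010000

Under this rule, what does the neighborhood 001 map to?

At position 4 the neighborhood is 001; the next row has 1 there.

1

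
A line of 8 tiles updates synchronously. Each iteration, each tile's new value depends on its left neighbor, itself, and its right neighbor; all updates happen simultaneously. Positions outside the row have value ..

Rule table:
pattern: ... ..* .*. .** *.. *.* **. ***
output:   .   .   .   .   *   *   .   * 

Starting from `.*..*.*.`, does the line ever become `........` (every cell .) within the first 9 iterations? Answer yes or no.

iteration 1: ..*..*.*
iteration 2: ...*..*.
iteration 3: ....*..*
iteration 4: .....*..
iteration 5: ......*.
iteration 6: .......*
iteration 7: ........
all cells are . at iteration 7

yes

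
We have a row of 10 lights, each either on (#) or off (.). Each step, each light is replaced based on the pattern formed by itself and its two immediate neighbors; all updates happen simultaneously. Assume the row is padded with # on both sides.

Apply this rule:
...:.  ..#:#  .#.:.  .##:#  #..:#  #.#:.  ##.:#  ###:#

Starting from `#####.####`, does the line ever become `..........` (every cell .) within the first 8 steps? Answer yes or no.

no

#####.####  (fixed point — unchanged through step 8)
step 8 is #####.####, still not uniform .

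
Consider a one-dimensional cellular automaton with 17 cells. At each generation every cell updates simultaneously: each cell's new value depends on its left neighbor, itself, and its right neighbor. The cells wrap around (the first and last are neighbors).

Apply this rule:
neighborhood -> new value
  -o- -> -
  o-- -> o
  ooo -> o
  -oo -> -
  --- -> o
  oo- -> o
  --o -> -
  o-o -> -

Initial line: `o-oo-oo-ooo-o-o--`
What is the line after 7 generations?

---o--o--oo----o-
oo--o--o--oooo--o
ooo--o--o--oooo--
-ooo--o--o--oooo-
--ooo--o--o--oooo
o--ooo--o--o--ooo
oo--ooo--o--o--oo

oo--ooo--o--o--oo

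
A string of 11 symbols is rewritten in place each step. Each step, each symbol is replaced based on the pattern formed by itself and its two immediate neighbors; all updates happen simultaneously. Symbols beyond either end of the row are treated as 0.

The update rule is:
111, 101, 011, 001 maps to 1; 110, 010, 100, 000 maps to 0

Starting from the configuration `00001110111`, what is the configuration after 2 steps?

00011101110
00111011100

00111011100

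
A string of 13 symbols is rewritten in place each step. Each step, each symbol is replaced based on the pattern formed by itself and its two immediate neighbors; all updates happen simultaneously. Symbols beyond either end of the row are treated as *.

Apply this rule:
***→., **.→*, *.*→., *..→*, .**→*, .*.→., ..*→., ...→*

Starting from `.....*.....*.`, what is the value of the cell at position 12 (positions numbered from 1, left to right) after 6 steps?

****..****...
...**.*..***.
**.**..*.*.*.
.*.***.......
...*.*******.
**...*.....*.
position 12 holds *

*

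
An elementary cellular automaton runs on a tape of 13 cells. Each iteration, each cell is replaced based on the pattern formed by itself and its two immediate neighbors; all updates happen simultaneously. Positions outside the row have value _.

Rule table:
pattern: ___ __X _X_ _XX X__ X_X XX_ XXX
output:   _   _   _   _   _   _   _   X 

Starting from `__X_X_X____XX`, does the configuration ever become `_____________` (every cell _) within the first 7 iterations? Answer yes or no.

iteration 1: _____________
all cells are _ at iteration 1

yes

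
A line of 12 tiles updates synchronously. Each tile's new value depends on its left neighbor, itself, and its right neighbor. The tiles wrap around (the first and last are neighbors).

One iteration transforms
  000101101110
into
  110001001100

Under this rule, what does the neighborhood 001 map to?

0

At position 2 the neighborhood is 001; the next row has 0 there.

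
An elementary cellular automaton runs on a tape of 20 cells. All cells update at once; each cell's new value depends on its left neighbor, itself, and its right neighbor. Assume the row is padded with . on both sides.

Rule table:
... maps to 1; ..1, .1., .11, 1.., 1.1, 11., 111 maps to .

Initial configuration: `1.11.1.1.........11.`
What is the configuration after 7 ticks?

.........1111111....
11111111.........111
.........1111111....  (repeats tick 1; period 2)
tick 7: .........1111111....

.........1111111....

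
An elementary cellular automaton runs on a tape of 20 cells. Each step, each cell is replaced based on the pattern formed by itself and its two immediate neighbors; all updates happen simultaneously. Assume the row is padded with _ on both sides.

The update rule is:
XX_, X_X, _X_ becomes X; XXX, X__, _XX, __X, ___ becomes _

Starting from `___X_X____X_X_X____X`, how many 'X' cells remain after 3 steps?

3

step 1: ___XXX____XXXXX____X
step 2: _____X________X____X
step 3: _____X________X____X
count of X: 3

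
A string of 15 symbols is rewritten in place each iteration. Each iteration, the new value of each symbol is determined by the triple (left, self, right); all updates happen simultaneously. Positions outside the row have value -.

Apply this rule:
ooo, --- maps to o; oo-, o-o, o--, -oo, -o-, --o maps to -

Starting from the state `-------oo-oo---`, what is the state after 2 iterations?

iteration 1: oooooo-------oo
iteration 2: -oooo--ooooo---

-oooo--ooooo---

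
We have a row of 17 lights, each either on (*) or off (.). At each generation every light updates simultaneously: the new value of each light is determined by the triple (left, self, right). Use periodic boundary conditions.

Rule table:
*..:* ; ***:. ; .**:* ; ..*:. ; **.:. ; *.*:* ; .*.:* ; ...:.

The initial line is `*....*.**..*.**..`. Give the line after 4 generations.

.*..**.***..****.

**...***.*.***.*.
*.*..*..****..***
.***.**.*...*.*..
.*..**.***..****.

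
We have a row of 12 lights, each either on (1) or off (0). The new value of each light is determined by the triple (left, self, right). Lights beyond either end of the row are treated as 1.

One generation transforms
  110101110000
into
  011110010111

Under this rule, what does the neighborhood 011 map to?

0

At position 5 the neighborhood is 011; the next row has 0 there.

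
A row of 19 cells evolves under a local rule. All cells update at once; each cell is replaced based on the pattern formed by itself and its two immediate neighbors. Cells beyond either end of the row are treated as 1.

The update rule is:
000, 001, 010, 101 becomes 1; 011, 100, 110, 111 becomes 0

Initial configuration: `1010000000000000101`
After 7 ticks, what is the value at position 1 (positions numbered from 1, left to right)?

0110111111111111110
1001000000000000001
0011011111111111110
0100100000000000001
1101101111111111110
0010010000000000001
0110110111111111110
position 1 holds 0

0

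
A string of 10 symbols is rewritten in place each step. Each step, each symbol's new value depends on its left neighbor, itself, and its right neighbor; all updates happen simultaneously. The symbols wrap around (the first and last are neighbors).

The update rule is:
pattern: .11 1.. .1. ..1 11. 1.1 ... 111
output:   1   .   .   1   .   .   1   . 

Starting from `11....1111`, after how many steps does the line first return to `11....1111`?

10

...1111...
1111....11
.....1111.
111111....
1......111
..111111..
111......1
....111111
.1111.....
11....1111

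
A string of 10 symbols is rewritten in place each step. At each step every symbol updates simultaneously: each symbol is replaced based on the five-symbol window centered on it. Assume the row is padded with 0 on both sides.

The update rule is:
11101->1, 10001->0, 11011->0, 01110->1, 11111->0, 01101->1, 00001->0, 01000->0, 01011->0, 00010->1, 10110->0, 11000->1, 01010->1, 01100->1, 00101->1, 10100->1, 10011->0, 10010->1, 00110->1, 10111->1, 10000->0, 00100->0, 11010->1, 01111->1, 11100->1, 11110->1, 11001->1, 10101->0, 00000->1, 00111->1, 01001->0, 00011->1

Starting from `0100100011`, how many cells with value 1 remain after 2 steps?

1001000111
0010001111
count of 1: 5

5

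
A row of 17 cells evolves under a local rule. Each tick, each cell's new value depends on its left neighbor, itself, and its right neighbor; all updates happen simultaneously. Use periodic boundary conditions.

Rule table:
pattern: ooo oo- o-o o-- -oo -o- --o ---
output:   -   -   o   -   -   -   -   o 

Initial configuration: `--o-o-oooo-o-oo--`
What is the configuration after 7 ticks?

o--o-o----o-o---o
----o--oo--o--o--
ooo-------------o
----ooooooooooo--
ooo-------------o  (repeats tick 3; period 2)
tick 7: ooo-------------o

ooo-------------o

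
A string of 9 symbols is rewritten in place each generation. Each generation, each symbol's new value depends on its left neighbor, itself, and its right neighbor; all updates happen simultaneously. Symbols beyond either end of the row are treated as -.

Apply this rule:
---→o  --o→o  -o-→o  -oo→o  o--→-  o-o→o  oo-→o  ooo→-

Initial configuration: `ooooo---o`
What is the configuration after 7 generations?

o---o-ooo
o-ooooo-o
ooo---ooo
o-o-ooo-o
ooooo-ooo
o---ooo-o
o-ooo-ooo

o-ooo-ooo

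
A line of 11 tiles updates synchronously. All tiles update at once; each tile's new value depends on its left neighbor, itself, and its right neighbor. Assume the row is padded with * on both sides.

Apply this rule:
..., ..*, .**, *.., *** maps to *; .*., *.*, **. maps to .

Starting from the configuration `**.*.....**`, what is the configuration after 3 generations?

*...*******
.**********
.**********

.**********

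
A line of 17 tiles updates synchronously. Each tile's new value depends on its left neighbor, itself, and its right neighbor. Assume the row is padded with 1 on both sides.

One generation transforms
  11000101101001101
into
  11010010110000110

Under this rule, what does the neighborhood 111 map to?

At position 0 the neighborhood is 111; the next row has 1 there.

1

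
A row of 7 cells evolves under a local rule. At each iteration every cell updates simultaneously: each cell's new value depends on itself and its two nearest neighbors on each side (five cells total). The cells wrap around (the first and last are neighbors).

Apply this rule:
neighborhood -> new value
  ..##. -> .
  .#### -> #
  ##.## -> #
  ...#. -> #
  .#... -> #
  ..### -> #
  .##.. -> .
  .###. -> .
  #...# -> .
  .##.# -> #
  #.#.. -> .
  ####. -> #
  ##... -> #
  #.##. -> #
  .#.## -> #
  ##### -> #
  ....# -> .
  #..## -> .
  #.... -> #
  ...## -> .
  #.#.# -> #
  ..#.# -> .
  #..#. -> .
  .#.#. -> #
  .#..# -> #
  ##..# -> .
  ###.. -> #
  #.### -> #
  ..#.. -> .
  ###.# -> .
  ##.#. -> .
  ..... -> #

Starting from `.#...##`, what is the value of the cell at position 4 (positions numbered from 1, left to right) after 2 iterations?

#

..#...#
#..#.#.
position 4 holds #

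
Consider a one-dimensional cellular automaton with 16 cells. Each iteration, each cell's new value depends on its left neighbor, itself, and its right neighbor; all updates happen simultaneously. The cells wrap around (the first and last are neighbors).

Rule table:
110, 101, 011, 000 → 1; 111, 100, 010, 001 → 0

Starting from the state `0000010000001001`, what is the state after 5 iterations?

0110100011111001

0111000111100000
0101010100101111
1010101000011001
1101010011011001
0110100011111001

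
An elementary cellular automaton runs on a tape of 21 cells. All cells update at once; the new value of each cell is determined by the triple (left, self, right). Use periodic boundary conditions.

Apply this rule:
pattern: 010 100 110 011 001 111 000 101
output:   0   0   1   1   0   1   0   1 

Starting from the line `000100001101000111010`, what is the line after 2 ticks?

000000001110000111100
000000001110000111100

000000001110000111100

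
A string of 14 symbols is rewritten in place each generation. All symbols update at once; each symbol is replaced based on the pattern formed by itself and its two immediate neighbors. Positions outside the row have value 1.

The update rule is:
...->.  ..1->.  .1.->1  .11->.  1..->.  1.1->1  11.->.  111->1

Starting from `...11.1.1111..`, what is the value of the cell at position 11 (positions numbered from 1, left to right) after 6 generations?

.

.....111.11...
......1.1.....
......111.....
.......1......
.......1......  (fixed point — unchanged through generation 6)
position 11 holds .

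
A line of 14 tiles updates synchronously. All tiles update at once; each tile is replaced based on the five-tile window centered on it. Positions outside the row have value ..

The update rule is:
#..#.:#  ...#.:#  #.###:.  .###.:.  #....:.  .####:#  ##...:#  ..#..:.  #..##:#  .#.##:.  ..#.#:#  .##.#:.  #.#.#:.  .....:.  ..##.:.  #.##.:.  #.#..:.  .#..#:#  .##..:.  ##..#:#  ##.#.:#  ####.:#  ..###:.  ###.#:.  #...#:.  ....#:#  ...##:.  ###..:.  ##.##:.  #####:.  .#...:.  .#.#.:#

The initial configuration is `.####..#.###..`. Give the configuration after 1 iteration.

..##.###....#.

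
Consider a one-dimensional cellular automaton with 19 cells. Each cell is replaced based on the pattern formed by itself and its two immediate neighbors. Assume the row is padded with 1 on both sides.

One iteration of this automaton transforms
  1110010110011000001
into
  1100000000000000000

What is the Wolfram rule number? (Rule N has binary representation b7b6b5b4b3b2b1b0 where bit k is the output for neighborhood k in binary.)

128

position 0: 111 → 1  (bit 7 = 1)
position 2: 110 → 0  (bit 6 = 0)
position 6: 101 → 0  (bit 5 = 0)
position 3: 100 → 0  (bit 4 = 0)
position 7: 011 → 0  (bit 3 = 0)
position 5: 010 → 0  (bit 2 = 0)
position 4: 001 → 0  (bit 1 = 0)
position 14: 000 → 0  (bit 0 = 0)
bits b7..b0 = 10000000 = 128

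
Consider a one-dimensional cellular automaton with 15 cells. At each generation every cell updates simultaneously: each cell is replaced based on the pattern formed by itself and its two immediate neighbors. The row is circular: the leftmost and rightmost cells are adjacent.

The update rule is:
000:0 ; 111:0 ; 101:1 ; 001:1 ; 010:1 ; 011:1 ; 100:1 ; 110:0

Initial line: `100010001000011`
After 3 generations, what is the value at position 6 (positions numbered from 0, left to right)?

010111011100110
111100110011101
000011101110011
position 6 holds 1

1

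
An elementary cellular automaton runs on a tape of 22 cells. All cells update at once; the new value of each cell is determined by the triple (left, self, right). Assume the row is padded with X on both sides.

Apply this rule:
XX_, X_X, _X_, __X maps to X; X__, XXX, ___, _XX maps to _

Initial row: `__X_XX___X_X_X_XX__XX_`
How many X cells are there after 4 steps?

10

step 1: _XXX_X__XXXXXXX_X_X_XX
step 2: X__XXX_X______XXXXXX__
step 3: X_X__XXX_____X_____X_X
step 4: XXX_X__X____XX____XXX_
count of X: 10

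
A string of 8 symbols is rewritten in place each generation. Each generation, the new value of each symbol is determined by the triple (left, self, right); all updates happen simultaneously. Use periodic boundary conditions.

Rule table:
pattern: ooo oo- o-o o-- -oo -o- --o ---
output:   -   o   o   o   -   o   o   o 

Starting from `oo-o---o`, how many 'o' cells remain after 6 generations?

3

-oooooo-
o-----oo
oooooo--
-----ooo
ooooo--o
----ooo-
count of o: 3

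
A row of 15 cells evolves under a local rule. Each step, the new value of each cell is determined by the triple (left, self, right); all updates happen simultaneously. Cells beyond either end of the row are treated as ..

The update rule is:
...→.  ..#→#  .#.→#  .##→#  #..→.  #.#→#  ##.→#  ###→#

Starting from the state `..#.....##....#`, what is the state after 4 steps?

###.###########

.##....###...##
###...####..###
###..#####.####
###.###########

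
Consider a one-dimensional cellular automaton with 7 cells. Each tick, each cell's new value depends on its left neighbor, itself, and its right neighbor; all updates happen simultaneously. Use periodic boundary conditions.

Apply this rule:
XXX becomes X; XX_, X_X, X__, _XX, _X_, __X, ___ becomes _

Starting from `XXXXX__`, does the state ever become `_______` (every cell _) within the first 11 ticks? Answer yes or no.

_XXX___
__X____
_______
all cells are _ at tick 3

yes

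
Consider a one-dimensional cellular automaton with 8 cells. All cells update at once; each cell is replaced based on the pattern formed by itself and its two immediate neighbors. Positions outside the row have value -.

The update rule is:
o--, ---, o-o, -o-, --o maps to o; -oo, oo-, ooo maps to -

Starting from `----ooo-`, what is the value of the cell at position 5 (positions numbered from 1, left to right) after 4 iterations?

o

iteration 1: oooo---o
iteration 2: ----oooo
iteration 3: oooo----
iteration 4: ----oooo
position 5 holds o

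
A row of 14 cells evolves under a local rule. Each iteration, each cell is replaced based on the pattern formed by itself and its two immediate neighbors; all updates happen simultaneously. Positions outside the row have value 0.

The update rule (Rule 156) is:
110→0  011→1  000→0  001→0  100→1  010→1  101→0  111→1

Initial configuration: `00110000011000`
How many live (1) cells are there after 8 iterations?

iteration 1: 00101000010100
iteration 2: 00101100010110
iteration 3: 00101010010101
iteration 4: 00101011010101
iteration 5: 00101010010101  (repeats iteration 3; period 2)
iteration 8: 00101011010101
count of 1: 7

7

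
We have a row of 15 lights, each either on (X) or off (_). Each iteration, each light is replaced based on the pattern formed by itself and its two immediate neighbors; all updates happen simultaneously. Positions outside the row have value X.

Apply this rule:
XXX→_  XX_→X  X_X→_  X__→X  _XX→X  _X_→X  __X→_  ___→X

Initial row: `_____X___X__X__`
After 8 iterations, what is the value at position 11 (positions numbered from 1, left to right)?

X

iteration 1: XXXX_XXX_XX_XX_
iteration 2: ___X_X_X_XX_XX_
iteration 3: XX_X_X_X_XX_XX_
iteration 4: _X_X_X_X_XX_XX_
iteration 5: _X_X_X_X_XX_XX_  (fixed point — unchanged through iteration 8)
position 11 holds X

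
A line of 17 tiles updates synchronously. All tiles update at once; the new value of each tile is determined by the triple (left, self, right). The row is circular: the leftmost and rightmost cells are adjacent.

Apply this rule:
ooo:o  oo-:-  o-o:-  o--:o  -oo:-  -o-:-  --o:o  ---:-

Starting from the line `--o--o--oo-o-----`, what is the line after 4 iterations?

--o---o----o-o---

iteration 1: -o-oo-oo----o----
iteration 2: o-------o--o-o---
iteration 3: -o-----o-oo---o-o
iteration 4: --o---o----o-o---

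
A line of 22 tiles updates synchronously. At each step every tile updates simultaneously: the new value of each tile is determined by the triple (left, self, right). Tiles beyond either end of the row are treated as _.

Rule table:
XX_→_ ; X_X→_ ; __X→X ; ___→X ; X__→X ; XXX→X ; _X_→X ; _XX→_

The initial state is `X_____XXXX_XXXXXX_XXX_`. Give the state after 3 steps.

X_XX_XXXX_X______XX__X

XXXXXX_XX___XXXX___X_X
_XXXX____XXX_XX_XXXX_X
X_XX_XXXX_X______XX__X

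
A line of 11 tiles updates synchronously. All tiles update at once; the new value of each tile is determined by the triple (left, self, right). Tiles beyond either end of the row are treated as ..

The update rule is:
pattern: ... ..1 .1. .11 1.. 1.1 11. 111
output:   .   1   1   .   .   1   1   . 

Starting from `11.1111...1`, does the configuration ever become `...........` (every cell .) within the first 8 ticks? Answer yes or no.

.11...1..11
1.1..11.1.1
111.1.11111
..1111....1
.1...1...11
11..11..1.1
.1.1.1.1111
1111111...1
tick 8 is 1111111...1, still not uniform .

no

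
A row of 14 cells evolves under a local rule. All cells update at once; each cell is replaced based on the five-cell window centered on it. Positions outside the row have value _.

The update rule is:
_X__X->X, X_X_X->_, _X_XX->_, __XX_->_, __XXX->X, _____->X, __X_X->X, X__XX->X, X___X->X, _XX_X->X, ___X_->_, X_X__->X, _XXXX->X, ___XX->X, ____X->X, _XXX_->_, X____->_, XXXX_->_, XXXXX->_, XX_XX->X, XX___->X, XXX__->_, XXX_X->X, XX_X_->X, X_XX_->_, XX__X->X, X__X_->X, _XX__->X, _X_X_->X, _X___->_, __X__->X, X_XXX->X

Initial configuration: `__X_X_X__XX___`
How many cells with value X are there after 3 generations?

X_XX_XXXX_XX_X
X__XXXX_XX_XXX
XXXXX_XX_XXX__
count of X: 10

10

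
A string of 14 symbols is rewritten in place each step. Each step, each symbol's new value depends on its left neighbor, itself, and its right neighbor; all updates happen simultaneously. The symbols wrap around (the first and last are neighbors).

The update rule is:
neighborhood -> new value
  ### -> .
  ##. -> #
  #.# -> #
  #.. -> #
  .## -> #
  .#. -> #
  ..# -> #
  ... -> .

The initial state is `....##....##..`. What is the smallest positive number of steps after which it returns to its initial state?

...####..####.
..##..####..##
#######..#####
......####....
.....##..##...
....########..
...##......##.
..####....####
###..##..##..#
..############
###..........#
..##........##
#####......###
....##....##..

14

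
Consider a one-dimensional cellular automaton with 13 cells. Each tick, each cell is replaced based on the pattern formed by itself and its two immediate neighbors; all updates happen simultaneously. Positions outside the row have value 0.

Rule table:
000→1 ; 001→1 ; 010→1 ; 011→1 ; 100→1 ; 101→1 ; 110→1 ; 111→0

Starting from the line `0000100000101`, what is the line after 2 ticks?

tick 1: 1111111111111
tick 2: 1000000000001

1000000000001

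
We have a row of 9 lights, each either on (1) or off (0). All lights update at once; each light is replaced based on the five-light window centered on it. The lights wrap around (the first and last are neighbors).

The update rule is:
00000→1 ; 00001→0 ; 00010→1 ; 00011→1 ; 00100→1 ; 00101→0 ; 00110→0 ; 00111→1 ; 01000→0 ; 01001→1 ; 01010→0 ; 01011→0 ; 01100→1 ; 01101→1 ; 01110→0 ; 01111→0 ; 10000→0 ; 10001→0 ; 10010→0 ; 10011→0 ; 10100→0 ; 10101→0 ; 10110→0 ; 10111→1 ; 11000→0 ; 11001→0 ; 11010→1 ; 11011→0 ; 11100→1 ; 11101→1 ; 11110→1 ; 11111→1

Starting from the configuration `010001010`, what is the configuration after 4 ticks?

tick 1: 010010001
tick 2: 001010010
tick 3: 010001010  (repeats tick 0; period 3)
tick 4: 010010001

010010001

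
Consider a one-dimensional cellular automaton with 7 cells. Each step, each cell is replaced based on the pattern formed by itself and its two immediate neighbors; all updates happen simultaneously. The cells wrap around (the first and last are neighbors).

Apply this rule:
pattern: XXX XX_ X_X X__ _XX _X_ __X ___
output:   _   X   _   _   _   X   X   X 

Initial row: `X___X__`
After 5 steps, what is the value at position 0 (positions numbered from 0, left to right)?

X

X_XXX_X
X___X__  (repeats step 0; period 2)
step 5: X_XXX_X
position 0 holds X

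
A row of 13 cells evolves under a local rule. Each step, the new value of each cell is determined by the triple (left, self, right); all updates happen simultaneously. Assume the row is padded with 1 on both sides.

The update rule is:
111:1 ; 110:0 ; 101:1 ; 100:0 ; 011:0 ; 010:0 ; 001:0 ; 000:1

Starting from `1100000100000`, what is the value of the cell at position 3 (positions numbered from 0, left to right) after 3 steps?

0

1001110001110
0000100100101
0110000000010
position 3 holds 0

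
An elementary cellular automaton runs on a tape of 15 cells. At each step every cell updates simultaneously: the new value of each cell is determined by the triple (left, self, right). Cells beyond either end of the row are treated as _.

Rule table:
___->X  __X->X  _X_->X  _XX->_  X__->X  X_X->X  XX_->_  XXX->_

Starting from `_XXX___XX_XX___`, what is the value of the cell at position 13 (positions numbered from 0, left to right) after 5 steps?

X___XXX__X__XXX
XXXX___XXXXX___
____XXX_____XXX
XXXX___XXXXX___  (repeats step 2; period 2)
step 5: ____XXX_____XXX
position 13 holds X

X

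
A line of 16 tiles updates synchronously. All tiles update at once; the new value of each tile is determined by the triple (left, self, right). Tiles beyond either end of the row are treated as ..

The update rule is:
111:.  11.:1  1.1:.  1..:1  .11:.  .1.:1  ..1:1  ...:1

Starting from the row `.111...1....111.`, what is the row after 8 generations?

........111111.1

1..111111111..11
111........111.1
..111111111..1.1
11........1111.1
.111111111...1.1
1........11111.1
111111111....1.1
........111111.1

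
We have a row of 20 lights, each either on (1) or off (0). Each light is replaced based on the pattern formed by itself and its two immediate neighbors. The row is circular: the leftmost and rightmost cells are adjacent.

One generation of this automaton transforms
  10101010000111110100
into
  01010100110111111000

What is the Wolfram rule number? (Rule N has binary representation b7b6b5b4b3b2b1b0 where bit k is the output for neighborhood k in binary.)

position 12: 111 → 1  (bit 7 = 1)
position 15: 110 → 1  (bit 6 = 1)
position 1: 101 → 1  (bit 5 = 1)
position 7: 100 → 0  (bit 4 = 0)
position 11: 011 → 1  (bit 3 = 1)
position 0: 010 → 0  (bit 2 = 0)
position 10: 001 → 0  (bit 1 = 0)
position 8: 000 → 1  (bit 0 = 1)
bits b7..b0 = 11101001 = 233

233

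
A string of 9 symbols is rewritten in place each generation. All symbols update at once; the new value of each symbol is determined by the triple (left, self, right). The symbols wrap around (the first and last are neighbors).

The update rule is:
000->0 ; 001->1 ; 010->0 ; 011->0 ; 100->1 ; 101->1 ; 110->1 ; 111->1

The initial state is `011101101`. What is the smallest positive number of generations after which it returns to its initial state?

101110110
010111011
101011101
110101110
011010111
101101011
110110101
111011010
011101101

9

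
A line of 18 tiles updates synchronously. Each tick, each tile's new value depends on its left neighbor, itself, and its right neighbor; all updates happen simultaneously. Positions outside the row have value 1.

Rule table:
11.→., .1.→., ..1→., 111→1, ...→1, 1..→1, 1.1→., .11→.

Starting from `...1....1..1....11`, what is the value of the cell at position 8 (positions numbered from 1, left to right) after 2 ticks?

1

11..111..1..111..1
1.1..1.1..1..1.1..
position 8 holds 1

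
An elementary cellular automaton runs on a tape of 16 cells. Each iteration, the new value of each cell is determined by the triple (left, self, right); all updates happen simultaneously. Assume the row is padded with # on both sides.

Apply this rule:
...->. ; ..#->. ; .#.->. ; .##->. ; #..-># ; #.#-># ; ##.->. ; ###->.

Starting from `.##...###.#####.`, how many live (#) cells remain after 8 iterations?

5

#..#.....#.....#
.#..#.....#.....
#.#..#.....#....
.#.#..#.....#...
#.#.#..#.....#..
.#.#.#..#.....#.
#.#.#.#..#.....#
.#.#.#.#..#.....
count of #: 5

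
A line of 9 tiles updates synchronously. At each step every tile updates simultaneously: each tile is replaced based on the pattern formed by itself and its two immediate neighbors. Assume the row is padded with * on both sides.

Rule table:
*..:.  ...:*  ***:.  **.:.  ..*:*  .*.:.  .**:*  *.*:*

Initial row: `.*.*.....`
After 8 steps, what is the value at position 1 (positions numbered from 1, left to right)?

*.*..****
.*..**...
*..**..**
..**..**.
.**..**.*
**..**.**
...**.**.
.***.**.*
position 1 holds .

.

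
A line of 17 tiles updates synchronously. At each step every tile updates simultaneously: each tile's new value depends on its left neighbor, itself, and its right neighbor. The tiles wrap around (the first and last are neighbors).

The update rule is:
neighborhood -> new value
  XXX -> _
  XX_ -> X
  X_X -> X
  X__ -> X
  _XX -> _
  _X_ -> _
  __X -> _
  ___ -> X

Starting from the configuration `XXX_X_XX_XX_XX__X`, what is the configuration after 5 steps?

__XX__XX_X_XX__XX

step 1: __XX_X_XX_XX_XX__
step 2: X__XX_X_XX_XX_XXX
step 3: XX__XX_X_XX_XX___
step 4: _XX__XX_X_XX_XXX_
step 5: __XX__XX_X_XX__XX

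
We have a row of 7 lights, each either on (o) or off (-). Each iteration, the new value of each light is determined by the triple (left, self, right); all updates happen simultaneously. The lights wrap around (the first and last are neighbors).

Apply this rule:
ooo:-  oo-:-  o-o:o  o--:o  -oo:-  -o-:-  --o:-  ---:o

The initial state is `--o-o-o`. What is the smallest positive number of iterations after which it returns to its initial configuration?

o--o-o-
-o--o-o
o-o--o-
-o-o--o
o-o-o--
-o-o-o-
--o-o-o

7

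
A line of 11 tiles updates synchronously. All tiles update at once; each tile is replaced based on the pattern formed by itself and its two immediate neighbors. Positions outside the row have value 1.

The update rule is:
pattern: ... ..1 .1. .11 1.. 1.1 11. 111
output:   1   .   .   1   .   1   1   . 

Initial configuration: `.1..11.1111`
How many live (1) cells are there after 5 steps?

6

1...1111...
1.1.1..1.1.
11.1....1.1
.11..11..11
111..11..1.
count of 1: 6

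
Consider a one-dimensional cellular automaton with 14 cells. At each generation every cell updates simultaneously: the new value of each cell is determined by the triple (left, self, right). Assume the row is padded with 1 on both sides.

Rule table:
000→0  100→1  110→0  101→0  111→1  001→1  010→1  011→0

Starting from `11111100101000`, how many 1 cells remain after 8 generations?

6

11111011101101
11110001000000
11101011100001
11001001010010
10111111011110
00011110001100
10101101010011
00100001011101
count of 1: 6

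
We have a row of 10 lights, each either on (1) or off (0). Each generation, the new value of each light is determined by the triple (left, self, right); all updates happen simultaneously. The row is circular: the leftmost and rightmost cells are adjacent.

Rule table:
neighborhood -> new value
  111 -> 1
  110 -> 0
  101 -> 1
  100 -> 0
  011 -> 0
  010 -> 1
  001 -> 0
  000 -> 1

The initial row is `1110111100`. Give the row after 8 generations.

0111100011

0101011000
0111100011
1011001000
1100001010
0001101111
0100010110
0101011000  (repeats generation 1; period 6)
generation 8: 0111100011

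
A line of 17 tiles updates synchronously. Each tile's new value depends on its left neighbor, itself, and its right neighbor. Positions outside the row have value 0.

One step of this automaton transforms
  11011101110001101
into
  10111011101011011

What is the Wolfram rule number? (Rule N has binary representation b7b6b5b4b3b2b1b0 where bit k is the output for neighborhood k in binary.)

position 4: 111 → 1  (bit 7 = 1)
position 1: 110 → 0  (bit 6 = 0)
position 2: 101 → 1  (bit 5 = 1)
position 10: 100 → 1  (bit 4 = 1)
position 0: 011 → 1  (bit 3 = 1)
position 16: 010 → 1  (bit 2 = 1)
position 12: 001 → 1  (bit 1 = 1)
position 11: 000 → 0  (bit 0 = 0)
bits b7..b0 = 10111110 = 190

190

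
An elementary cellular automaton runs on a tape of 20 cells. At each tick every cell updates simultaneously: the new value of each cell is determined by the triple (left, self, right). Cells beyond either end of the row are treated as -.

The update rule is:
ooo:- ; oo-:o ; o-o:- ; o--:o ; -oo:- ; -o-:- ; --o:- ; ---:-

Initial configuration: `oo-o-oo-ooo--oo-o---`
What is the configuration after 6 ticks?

-o----o---oo--o--o--
--o----o---oo--o--o-
---o----o---oo--o--o
----o----o---oo--o--
-----o----o---oo--o-
------o----o---oo--o

------o----o---oo--o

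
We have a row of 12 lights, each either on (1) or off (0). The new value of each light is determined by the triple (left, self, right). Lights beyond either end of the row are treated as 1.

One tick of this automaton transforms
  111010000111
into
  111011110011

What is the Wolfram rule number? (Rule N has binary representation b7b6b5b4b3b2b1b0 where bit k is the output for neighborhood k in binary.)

213

position 0: 111 → 1  (bit 7 = 1)
position 2: 110 → 1  (bit 6 = 1)
position 3: 101 → 0  (bit 5 = 0)
position 5: 100 → 1  (bit 4 = 1)
position 9: 011 → 0  (bit 3 = 0)
position 4: 010 → 1  (bit 2 = 1)
position 8: 001 → 0  (bit 1 = 0)
position 6: 000 → 1  (bit 0 = 1)
bits b7..b0 = 11010101 = 213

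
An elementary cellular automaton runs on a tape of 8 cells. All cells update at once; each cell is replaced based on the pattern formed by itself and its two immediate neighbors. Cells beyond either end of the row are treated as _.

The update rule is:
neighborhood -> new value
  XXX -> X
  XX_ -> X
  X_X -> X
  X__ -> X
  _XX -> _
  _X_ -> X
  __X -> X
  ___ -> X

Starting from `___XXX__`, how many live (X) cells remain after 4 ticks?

XXX_XXXX
_XXX_XXX
X_XXX_XX
XX_XXX_X
count of X: 6

6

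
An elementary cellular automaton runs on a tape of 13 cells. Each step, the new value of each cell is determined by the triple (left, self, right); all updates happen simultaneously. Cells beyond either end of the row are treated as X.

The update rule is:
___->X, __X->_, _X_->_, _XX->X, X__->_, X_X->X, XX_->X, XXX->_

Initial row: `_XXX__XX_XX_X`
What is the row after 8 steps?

__X_X____XX_X

step 1: XX_X__XXXXXXX
step 2: _XX___X______
step 3: XXX_X___XXXX_
step 4: __XX__X_X__XX
step 5: __XX___X___X_
step 6: __XX_X___X__X
step 7: __XXX__X____X
step 8: __X_X____XX_X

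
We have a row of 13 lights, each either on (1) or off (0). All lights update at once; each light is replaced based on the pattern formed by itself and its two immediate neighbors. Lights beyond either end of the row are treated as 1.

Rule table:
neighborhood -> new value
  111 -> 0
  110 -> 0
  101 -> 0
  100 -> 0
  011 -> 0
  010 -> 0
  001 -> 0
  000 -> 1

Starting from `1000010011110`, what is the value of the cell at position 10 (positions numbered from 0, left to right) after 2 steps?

1

0011000000000
0000011111110
position 10 holds 1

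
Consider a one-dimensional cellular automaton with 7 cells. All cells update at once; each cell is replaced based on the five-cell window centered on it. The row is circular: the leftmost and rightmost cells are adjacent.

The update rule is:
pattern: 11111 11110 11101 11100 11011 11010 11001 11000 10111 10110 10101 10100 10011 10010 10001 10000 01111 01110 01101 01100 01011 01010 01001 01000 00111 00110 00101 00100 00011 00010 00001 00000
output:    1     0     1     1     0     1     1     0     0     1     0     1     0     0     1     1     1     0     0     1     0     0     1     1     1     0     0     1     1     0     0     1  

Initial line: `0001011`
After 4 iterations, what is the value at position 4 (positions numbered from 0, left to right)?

1

iteration 1: 0100011
iteration 2: 1111100
iteration 3: 1110110
iteration 4: 0010100
position 4 holds 1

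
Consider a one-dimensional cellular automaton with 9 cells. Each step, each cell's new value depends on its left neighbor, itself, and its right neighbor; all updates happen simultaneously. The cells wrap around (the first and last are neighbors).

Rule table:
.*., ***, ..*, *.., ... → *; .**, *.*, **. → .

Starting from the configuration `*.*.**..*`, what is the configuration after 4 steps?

step 1: ..*...**.
step 2: ******..*
step 3: *****.**.
step 4: .***.....

.***.....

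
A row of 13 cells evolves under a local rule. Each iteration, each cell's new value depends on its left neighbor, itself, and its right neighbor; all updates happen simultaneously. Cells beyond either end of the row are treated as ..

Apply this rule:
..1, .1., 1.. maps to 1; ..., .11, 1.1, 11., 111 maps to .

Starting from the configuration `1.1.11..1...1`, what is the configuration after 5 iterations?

..1111111....

iteration 1: 1.1...1111.11
iteration 2: 1.11.1.......
iteration 3: 1....11......
iteration 4: 11..1..1.....
iteration 5: ..1111111....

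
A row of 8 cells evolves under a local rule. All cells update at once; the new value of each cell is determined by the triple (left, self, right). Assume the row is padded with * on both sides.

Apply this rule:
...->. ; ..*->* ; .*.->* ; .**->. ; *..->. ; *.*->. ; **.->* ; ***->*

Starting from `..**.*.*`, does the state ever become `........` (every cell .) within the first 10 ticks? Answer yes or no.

no

.*.*.*..
.*.*.*.*
.*.*.*..  (repeats tick 1; period 2)
tick 10: .*.*.*.*
tick 10 is .*.*.*.*, still not uniform .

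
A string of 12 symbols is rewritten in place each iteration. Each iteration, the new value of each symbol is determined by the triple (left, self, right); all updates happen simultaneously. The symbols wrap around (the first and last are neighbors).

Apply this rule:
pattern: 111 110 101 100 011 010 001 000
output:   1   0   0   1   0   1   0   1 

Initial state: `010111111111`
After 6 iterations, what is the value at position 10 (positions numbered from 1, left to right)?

010011111110
011001111101
000100111001
110110010101
100001010100
111101010110
position 10 holds 1

1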